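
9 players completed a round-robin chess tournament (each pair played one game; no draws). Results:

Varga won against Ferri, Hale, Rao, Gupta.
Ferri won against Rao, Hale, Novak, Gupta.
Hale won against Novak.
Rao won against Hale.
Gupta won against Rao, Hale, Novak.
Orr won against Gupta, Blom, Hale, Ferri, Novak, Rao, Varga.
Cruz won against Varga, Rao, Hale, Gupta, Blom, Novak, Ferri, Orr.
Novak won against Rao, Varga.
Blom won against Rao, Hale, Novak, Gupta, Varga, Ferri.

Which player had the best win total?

Cruz

Win totals: Blom 6, Cruz 8, Rao 1, Hale 1, Varga 4, Gupta 3, Orr 7, Ferri 4, Novak 2.
Cruz leads with 8 wins (next highest: 7).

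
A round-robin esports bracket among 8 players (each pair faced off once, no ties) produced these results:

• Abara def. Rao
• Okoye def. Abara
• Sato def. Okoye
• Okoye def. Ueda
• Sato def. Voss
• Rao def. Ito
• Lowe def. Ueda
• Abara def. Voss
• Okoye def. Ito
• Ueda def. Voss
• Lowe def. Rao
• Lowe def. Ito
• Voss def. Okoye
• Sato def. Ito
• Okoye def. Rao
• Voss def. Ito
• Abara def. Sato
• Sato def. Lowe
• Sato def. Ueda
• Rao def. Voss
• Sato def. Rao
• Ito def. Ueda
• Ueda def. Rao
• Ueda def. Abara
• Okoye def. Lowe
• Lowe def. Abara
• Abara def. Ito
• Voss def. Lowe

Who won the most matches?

Sato

Win totals: Lowe 4, Rao 2, Sato 6, Abara 4, Okoye 5, Ueda 3, Ito 1, Voss 3.
Sato leads with 6 wins (next highest: 5).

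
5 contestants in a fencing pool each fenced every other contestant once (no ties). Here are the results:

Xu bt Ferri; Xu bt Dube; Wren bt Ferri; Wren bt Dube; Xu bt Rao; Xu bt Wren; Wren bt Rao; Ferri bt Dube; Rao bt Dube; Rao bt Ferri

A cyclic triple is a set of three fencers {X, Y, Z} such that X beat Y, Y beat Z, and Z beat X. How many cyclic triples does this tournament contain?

Win totals: Dube 0, Wren 3, Rao 2, Xu 4, Ferri 1.
A fencer with w wins dominates both others in C(w,2) triples; summing gives 0 + 3 + 1 + 6 + 0 = 10 transitive triples.
Total triples C(5,3) = 10, so cyclic triples = 10 − 10 = 0.

0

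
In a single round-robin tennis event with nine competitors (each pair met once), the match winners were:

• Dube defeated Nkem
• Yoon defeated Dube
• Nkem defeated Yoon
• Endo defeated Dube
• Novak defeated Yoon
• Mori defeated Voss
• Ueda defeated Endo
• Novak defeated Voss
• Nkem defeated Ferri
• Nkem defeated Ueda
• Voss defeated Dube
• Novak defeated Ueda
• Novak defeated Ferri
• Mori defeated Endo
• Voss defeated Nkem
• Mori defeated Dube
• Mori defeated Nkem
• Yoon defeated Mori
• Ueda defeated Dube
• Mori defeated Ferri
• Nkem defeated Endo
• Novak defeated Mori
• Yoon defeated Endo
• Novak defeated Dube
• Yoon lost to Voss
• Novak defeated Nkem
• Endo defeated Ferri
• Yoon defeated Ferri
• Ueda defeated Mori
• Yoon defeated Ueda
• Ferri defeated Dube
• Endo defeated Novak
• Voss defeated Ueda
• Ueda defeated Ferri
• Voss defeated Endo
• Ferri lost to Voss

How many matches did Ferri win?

1

Ferri's results: beat Dube; lost to Voss, Endo, Mori, Ueda, Yoon, Nkem, Novak.
That is 1 win.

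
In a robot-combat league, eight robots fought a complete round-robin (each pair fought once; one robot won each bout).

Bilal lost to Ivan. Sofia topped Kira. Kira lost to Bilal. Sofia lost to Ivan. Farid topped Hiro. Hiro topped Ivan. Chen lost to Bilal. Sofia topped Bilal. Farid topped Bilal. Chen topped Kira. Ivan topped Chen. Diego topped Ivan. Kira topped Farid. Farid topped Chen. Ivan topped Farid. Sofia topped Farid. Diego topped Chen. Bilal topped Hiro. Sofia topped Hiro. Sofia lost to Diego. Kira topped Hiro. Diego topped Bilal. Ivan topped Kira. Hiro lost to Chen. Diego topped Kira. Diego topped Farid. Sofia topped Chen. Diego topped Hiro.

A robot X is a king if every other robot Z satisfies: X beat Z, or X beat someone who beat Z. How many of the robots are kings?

Kira cannot reach Diego, Sofia in two steps.
Ivan cannot reach Diego in two steps.
Diego reaches everyone (king).
Sofia cannot reach Diego in two steps.
Bilal cannot reach Diego, Sofia in two steps.
Chen cannot reach Diego, Sofia, Bilal in two steps.
Hiro cannot reach Diego in two steps.
Farid cannot reach Diego, Sofia in two steps.
Kings: Diego — 1.

1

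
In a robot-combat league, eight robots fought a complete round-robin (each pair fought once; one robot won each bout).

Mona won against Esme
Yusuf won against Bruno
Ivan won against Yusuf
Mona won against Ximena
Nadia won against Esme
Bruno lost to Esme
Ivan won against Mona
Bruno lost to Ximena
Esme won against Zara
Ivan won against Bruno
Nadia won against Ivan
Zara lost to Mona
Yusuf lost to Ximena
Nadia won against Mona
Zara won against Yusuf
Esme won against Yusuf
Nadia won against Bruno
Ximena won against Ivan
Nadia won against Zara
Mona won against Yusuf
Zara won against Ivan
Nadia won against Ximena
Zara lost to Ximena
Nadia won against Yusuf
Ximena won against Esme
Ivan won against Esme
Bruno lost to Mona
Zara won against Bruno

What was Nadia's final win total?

Nadia's results: beat Yusuf, Esme, Bruno, Ximena, Ivan, Zara, Mona; lost to no one.
That is 7 wins.

7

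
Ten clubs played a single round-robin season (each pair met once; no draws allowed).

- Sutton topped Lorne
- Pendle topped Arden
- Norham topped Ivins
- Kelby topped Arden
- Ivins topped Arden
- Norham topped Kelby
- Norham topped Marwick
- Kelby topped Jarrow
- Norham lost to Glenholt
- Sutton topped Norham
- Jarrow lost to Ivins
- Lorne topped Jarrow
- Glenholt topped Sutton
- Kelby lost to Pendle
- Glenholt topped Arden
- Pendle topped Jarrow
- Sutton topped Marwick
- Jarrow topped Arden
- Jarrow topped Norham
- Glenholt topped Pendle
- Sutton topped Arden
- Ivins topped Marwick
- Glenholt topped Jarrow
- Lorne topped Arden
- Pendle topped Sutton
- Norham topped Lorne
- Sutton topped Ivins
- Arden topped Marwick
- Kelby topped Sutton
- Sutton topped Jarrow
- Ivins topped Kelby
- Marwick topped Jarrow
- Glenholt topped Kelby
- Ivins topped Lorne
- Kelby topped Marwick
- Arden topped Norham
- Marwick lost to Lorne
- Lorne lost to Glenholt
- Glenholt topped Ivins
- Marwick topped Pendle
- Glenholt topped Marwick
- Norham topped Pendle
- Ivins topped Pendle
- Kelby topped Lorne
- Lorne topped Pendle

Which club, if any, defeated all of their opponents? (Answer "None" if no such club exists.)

Glenholt

Glenholt has 9 wins out of 9 opponents — a perfect record.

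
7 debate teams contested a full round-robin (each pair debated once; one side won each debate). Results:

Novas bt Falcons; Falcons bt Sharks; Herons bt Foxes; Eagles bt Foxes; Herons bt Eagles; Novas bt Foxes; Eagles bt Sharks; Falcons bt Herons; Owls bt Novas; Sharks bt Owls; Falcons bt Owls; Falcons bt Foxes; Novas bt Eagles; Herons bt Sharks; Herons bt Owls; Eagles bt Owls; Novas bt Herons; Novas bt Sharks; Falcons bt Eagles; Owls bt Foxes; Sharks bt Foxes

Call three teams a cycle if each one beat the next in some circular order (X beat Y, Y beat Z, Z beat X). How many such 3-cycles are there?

4

Win totals: Novas 5, Falcons 5, Eagles 3, Herons 4, Owls 2, Sharks 2, Foxes 0.
A team with w wins dominates both others in C(w,2) triples; summing gives 10 + 10 + 3 + 6 + 1 + 1 + 0 = 31 transitive triples.
Total triples C(7,3) = 35, so cyclic triples = 35 − 31 = 4.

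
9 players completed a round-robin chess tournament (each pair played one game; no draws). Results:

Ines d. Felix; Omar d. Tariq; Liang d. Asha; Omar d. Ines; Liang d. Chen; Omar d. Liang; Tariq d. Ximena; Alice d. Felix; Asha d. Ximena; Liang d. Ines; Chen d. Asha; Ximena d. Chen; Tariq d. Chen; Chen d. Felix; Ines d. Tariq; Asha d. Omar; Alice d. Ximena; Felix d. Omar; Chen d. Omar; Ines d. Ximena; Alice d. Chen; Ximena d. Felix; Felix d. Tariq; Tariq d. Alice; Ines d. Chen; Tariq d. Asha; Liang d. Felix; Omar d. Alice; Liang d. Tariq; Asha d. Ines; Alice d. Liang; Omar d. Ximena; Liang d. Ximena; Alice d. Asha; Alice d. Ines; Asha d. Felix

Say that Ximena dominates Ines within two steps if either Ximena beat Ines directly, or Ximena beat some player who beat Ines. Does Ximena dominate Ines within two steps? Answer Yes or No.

Ximena did not beat Ines directly.
Ximena beat Chen, Felix, but each of them lost to Ines. No two-step path.

No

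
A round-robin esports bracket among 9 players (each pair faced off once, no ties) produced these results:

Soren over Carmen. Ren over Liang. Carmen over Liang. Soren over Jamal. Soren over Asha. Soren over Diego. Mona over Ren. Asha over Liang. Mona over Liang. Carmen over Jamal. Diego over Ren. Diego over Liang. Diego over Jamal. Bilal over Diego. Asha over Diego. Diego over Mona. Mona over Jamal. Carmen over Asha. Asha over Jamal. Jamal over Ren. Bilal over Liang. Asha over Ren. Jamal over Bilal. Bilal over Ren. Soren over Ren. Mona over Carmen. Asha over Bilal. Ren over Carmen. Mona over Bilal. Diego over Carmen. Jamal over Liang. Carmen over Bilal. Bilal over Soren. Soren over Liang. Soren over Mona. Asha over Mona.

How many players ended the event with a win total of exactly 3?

1

Win totals: Mona 5, Bilal 4, Soren 7, Diego 5, Ren 2, Carmen 4, Liang 0, Jamal 3, Asha 6.
Exactly 3: Jamal — 1 player.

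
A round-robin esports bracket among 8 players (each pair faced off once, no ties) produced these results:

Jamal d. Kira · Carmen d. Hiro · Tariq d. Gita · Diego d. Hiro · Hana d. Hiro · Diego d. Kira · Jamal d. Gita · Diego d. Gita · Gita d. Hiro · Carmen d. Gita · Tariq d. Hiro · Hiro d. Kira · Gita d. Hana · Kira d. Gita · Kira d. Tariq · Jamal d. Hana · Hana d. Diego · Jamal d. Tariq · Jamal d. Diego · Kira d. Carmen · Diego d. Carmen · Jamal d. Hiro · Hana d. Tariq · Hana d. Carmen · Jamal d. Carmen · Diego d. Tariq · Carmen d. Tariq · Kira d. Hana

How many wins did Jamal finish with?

Jamal's results: beat Carmen, Hana, Tariq, Diego, Gita, Hiro, Kira; lost to no one.
That is 7 wins.

7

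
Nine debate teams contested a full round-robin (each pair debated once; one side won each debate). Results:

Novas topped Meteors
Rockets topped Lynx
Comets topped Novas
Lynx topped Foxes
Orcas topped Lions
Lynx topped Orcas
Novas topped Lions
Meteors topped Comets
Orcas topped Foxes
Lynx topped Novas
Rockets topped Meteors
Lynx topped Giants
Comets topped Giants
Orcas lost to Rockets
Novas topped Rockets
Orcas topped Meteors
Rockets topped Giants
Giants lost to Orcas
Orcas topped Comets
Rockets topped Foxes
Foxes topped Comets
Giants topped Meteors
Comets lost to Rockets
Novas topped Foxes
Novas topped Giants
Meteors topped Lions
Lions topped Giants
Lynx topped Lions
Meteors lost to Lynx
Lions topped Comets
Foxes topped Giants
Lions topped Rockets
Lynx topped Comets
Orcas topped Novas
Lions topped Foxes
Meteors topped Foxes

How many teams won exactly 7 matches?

1

Win totals: Novas 5, Lions 4, Foxes 2, Lynx 7, Orcas 6, Giants 1, Meteors 3, Rockets 6, Comets 2.
Exactly 7: Lynx — 1 team.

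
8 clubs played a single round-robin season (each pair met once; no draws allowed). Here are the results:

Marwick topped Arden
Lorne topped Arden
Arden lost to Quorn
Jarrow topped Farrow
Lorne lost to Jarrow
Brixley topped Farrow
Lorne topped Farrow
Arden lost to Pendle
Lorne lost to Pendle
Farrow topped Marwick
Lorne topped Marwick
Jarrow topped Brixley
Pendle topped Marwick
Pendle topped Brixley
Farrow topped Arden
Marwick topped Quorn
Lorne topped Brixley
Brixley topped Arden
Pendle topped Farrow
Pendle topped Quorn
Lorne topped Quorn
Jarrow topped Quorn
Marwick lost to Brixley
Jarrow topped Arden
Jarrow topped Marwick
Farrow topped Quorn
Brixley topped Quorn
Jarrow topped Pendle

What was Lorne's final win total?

Lorne's results: beat Arden, Farrow, Brixley, Quorn, Marwick; lost to Pendle, Jarrow.
That is 5 wins.

5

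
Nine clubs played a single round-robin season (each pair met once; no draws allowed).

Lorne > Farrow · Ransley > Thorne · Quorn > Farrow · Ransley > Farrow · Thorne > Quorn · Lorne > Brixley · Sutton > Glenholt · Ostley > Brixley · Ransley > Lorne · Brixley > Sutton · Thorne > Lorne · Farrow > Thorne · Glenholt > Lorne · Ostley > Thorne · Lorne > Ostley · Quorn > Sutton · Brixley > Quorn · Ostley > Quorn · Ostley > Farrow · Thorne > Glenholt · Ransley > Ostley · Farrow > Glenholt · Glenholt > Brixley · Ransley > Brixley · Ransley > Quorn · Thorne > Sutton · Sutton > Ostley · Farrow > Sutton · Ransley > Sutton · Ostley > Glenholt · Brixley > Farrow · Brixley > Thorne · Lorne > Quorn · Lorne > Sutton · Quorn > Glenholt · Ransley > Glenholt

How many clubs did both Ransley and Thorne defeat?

4

Ransley beat: Sutton, Thorne, Quorn, Brixley, Glenholt, Lorne, Farrow, Ostley.
Thorne beat: Sutton, Quorn, Glenholt, Lorne.
Both beat: Sutton, Quorn, Glenholt, Lorne — 4.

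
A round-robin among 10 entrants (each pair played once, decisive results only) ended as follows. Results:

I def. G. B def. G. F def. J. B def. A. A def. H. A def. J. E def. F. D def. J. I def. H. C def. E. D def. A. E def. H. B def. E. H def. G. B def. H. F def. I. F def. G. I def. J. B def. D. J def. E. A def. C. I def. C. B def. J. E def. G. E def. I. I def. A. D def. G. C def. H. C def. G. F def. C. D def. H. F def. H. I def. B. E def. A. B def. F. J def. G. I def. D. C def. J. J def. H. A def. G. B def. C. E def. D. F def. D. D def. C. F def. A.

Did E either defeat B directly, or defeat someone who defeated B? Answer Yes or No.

Yes

E did not beat B directly.
E beat A, D, F, G, H, I. Of those, I beat B.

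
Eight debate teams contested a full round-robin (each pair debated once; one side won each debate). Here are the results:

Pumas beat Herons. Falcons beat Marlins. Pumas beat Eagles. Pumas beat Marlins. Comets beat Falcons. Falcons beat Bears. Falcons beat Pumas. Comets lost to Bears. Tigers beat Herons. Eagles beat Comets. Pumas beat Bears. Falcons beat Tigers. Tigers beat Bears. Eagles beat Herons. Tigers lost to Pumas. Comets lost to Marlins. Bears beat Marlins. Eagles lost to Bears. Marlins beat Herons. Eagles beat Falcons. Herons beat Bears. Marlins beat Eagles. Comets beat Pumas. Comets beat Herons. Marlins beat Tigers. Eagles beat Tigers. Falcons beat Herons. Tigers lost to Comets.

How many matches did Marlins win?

4

Marlins' results: beat Herons, Comets, Eagles, Tigers; lost to Pumas, Bears, Falcons.
That is 4 wins.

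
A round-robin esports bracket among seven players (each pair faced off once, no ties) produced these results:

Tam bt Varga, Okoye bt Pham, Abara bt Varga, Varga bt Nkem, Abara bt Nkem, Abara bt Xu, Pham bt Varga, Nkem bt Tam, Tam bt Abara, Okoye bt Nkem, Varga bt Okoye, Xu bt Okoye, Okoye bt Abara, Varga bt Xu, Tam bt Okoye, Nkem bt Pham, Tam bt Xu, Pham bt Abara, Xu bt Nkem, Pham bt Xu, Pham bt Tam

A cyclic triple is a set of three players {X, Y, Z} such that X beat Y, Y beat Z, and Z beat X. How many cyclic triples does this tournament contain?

12

Win totals: Abara 3, Xu 2, Okoye 3, Varga 3, Tam 4, Nkem 2, Pham 4.
A player with w wins dominates both others in C(w,2) triples; summing gives 3 + 1 + 3 + 3 + 6 + 1 + 6 = 23 transitive triples.
Total triples C(7,3) = 35, so cyclic triples = 35 − 23 = 12.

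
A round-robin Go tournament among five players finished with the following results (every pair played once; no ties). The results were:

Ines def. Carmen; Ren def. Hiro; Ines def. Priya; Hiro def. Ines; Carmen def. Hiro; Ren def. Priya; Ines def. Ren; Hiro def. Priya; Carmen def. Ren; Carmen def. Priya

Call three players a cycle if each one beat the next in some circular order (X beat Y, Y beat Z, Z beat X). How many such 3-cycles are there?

2

Win totals: Ines 3, Carmen 3, Ren 2, Hiro 2, Priya 0.
A player with w wins dominates both others in C(w,2) triples; summing gives 3 + 3 + 1 + 1 + 0 = 8 transitive triples.
Total triples C(5,3) = 10, so cyclic triples = 10 − 8 = 2.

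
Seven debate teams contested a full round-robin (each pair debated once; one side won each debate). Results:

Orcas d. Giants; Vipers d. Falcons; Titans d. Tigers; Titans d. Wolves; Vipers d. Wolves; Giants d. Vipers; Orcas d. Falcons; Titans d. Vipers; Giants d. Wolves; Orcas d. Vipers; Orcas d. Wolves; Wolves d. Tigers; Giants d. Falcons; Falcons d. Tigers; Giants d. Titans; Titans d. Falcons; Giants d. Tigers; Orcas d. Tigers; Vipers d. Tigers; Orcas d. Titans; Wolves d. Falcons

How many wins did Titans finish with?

Titans' results: beat Tigers, Falcons, Wolves, Vipers; lost to Orcas, Giants.
That is 4 wins.

4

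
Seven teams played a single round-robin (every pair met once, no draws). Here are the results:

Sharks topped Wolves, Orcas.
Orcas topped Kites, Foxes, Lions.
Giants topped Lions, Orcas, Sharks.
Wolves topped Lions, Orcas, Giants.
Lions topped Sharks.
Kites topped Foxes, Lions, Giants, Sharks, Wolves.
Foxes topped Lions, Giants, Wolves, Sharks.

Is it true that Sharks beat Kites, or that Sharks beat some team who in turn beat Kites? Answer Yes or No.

Yes

Sharks did not beat Kites directly.
Sharks beat Wolves, Orcas. Of those, Orcas beat Kites.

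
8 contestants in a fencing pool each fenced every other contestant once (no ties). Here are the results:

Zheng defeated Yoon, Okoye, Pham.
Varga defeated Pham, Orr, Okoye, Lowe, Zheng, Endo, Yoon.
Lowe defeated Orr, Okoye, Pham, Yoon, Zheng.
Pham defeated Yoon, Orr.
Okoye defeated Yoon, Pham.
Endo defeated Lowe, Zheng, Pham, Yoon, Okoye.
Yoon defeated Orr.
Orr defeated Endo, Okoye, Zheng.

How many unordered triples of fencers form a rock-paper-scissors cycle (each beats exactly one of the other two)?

7

Win totals: Okoye 2, Orr 3, Yoon 1, Zheng 3, Lowe 5, Varga 7, Endo 5, Pham 2.
A fencer with w wins dominates both others in C(w,2) triples; summing gives 1 + 3 + 0 + 3 + 10 + 21 + 10 + 1 = 49 transitive triples.
Total triples C(8,3) = 56, so cyclic triples = 56 − 49 = 7.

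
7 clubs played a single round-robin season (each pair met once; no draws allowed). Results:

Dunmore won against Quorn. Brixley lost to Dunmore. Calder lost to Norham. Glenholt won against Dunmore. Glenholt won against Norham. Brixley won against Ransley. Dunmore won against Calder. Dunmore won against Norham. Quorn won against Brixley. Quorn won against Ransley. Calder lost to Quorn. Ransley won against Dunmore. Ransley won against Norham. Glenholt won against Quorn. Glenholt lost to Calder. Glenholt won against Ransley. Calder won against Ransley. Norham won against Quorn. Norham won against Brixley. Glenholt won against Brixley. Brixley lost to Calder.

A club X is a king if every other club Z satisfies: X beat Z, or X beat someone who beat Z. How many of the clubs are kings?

4

Quorn reaches everyone (king).
Dunmore reaches everyone (king).
Calder reaches everyone (king).
Norham cannot reach Dunmore in two steps.
Ransley cannot reach Glenholt in two steps.
Brixley cannot reach Quorn, Calder, Glenholt in two steps.
Glenholt reaches everyone (king).
Kings: Quorn, Dunmore, Calder, Glenholt — 4.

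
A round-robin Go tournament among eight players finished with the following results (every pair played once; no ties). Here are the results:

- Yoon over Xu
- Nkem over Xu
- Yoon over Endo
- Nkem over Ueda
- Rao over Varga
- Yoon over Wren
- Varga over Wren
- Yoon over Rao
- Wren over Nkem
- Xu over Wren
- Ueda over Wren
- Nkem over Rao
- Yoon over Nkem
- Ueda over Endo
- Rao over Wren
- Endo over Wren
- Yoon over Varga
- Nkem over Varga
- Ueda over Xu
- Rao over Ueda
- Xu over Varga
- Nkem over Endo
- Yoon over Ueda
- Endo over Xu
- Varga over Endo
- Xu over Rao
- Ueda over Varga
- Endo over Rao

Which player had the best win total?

Yoon

Win totals: Rao 3, Varga 2, Xu 3, Wren 1, Endo 3, Nkem 5, Yoon 7, Ueda 4.
Yoon leads with 7 wins (next highest: 5).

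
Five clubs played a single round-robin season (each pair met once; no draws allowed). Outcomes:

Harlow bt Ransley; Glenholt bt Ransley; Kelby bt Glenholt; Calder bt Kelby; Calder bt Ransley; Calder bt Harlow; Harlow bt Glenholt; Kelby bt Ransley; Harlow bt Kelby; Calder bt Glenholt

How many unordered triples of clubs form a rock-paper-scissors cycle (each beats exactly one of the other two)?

Of the C(5,3) = 10 triples, the cyclic ones are: none.
That is 0.

0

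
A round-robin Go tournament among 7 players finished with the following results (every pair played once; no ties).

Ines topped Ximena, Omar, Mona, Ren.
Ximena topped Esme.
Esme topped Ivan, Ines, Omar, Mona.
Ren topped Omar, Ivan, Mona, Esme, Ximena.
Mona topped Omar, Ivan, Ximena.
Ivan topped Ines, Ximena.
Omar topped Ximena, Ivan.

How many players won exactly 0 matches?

Win totals: Ines 4, Esme 4, Omar 2, Ximena 1, Ren 5, Ivan 2, Mona 3.
No player has exactly 0 wins.

0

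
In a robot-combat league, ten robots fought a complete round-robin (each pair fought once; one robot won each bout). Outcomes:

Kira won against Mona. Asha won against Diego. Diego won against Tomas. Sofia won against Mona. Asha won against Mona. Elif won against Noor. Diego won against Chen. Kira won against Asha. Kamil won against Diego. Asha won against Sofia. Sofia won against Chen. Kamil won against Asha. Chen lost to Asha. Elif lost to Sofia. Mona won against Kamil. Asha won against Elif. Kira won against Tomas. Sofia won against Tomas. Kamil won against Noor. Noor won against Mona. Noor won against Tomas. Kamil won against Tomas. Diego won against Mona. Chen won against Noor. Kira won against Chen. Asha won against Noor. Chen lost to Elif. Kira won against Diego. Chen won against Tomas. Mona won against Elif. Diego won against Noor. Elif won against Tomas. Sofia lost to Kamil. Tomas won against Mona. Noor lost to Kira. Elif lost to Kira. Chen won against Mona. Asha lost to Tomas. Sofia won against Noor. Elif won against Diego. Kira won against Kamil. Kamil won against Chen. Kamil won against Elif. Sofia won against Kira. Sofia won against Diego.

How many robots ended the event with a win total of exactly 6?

1

Win totals: Diego 4, Kira 8, Mona 2, Asha 6, Noor 2, Sofia 7, Tomas 2, Kamil 7, Chen 3, Elif 4.
Exactly 6: Asha — 1 robot.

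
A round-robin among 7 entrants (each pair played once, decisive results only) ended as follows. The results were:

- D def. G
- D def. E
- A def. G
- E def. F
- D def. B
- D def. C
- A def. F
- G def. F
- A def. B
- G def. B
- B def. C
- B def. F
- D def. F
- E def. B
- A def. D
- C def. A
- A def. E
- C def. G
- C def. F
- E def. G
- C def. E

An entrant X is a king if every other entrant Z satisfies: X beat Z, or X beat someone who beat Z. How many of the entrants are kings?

A reaches everyone (king).
B cannot reach D in two steps.
C reaches everyone (king).
D reaches everyone (king).
E cannot reach A, D in two steps.
F cannot reach A, B, C, D, E, G in two steps.
G cannot reach A, D, E in two steps.
Kings: A, C, D — 3.

3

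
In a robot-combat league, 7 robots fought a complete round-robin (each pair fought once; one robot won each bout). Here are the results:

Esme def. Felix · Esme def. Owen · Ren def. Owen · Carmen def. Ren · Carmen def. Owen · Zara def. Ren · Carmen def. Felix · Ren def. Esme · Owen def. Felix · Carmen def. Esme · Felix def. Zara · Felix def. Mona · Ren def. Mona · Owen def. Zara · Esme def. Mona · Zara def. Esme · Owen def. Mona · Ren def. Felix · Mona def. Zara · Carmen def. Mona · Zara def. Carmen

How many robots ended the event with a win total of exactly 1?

Win totals: Zara 3, Owen 3, Mona 1, Esme 3, Carmen 5, Felix 2, Ren 4.
Exactly 1: Mona — 1 robot.

1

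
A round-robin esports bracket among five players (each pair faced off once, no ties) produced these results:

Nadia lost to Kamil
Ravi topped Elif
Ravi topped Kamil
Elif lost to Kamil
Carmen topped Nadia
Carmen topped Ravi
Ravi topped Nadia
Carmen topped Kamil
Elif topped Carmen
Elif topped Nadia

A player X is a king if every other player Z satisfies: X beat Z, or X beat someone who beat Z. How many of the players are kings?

Nadia cannot reach Kamil, Carmen, Elif, Ravi in two steps.
Kamil cannot reach Ravi in two steps.
Carmen reaches everyone (king).
Elif reaches everyone (king).
Ravi reaches everyone (king).
Kings: Carmen, Elif, Ravi — 3.

3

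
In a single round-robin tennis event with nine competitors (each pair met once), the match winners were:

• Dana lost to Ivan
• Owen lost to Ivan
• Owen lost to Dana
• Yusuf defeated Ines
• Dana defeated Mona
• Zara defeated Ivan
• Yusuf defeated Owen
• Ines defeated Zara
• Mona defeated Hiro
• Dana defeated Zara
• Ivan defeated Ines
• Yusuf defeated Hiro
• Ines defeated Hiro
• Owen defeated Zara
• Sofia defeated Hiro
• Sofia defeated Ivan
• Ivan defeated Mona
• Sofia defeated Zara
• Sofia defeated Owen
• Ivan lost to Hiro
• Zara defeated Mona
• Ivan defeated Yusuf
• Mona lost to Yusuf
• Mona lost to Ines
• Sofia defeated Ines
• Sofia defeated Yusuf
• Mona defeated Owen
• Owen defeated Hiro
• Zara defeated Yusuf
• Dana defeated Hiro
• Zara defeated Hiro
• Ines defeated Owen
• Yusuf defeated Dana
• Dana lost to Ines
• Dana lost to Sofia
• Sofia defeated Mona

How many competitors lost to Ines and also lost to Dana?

4

Ines beat: Owen, Mona, Zara, Dana, Hiro.
Dana beat: Owen, Mona, Zara, Hiro.
Both beat: Owen, Mona, Zara, Hiro — 4.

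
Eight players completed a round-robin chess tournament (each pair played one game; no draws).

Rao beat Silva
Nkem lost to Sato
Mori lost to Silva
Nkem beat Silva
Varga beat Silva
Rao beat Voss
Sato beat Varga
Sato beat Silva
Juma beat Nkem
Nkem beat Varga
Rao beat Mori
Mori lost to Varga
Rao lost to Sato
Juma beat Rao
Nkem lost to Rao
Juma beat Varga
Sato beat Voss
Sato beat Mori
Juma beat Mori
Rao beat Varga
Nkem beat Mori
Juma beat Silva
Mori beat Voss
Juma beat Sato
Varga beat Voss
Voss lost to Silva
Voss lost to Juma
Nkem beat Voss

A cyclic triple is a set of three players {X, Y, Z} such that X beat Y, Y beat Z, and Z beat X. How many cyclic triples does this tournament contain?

0

Win totals: Silva 2, Nkem 4, Juma 7, Varga 3, Voss 0, Rao 5, Sato 6, Mori 1.
A player with w wins dominates both others in C(w,2) triples; summing gives 1 + 6 + 21 + 3 + 0 + 10 + 15 + 0 = 56 transitive triples.
Total triples C(8,3) = 56, so cyclic triples = 56 − 56 = 0.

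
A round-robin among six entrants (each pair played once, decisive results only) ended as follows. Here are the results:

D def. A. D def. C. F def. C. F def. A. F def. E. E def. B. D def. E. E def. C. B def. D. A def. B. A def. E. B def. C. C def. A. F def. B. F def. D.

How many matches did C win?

1

C's results: beat A; lost to B, D, E, F.
That is 1 win.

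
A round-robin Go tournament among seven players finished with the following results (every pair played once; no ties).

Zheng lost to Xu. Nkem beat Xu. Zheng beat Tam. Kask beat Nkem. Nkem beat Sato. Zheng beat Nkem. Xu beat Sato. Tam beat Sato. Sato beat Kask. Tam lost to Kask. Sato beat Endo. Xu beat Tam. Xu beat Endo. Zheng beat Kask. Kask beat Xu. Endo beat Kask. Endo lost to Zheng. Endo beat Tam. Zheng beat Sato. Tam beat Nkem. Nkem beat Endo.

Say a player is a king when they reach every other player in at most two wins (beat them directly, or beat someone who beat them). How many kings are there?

4

Kask reaches everyone (king).
Xu reaches everyone (king).
Tam cannot reach Zheng in two steps.
Endo cannot reach Zheng in two steps.
Zheng reaches everyone (king).
Nkem reaches everyone (king).
Sato cannot reach Zheng in two steps.
Kings: Kask, Xu, Zheng, Nkem — 4.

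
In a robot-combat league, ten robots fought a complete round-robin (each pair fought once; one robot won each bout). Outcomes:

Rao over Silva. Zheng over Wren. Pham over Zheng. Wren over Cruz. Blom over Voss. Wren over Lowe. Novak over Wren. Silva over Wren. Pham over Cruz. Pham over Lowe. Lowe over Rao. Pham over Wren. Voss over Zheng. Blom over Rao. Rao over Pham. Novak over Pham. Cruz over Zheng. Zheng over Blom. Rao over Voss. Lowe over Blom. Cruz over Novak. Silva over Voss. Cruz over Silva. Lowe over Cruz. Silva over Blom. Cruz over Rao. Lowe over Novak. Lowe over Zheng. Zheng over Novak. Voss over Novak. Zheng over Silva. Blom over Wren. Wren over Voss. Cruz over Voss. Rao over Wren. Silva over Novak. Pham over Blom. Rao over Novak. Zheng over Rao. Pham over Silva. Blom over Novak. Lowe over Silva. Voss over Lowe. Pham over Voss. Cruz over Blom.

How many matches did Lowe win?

Lowe's results: beat Zheng, Rao, Blom, Silva, Cruz, Novak; lost to Voss, Wren, Pham.
That is 6 wins.

6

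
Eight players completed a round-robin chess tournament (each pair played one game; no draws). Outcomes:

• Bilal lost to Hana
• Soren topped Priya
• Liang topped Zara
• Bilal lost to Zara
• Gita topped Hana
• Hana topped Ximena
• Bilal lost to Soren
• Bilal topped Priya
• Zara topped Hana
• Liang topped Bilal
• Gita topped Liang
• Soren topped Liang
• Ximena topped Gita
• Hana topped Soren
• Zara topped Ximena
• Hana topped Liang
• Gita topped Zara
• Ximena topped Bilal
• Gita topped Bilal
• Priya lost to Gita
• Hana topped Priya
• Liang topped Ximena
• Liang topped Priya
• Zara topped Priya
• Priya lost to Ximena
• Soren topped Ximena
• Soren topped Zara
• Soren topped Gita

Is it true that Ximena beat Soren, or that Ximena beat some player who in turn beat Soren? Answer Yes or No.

Ximena did not beat Soren directly.
Ximena beat Bilal, Gita, Priya, but each of them lost to Soren. No two-step path.

No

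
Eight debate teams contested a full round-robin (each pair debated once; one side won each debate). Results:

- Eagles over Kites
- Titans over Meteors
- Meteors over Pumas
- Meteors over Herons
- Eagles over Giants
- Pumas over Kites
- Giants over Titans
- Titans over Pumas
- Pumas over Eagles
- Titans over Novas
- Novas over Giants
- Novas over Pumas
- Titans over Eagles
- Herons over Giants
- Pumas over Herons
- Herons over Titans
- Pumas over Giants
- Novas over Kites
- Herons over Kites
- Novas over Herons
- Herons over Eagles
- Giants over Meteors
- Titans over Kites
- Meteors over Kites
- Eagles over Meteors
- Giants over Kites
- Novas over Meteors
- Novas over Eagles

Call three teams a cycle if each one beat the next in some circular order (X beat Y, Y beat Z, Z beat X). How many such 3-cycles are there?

10

Win totals: Giants 3, Novas 6, Pumas 4, Meteors 3, Eagles 3, Titans 5, Kites 0, Herons 4.
A team with w wins dominates both others in C(w,2) triples; summing gives 3 + 15 + 6 + 3 + 3 + 10 + 0 + 6 = 46 transitive triples.
Total triples C(8,3) = 56, so cyclic triples = 56 − 46 = 10.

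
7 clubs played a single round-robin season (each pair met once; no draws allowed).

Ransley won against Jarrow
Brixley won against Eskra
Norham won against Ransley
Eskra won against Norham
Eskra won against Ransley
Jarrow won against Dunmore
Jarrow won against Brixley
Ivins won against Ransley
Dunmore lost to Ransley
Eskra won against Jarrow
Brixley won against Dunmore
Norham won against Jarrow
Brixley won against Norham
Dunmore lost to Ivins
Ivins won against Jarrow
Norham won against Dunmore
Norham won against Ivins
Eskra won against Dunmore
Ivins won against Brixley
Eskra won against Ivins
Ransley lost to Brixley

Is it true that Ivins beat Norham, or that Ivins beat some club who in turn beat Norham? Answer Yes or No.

Yes

Ivins did not beat Norham directly.
Ivins beat Dunmore, Jarrow, Brixley, Ransley. Of those, Brixley beat Norham.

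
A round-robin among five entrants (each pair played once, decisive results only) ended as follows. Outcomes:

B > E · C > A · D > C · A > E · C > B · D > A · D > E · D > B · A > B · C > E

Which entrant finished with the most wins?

D

Win totals: A 2, B 1, C 3, D 4, E 0.
D leads with 4 wins (next highest: 3).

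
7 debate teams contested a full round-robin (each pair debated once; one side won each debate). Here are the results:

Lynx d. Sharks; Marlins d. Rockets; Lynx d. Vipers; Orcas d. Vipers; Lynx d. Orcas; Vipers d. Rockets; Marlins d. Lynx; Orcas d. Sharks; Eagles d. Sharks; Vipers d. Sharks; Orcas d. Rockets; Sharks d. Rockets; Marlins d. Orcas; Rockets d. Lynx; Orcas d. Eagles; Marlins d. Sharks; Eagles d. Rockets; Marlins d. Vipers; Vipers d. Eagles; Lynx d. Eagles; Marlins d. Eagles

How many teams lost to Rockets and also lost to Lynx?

Rockets beat: Lynx.
Lynx beat: Eagles, Orcas, Sharks, Vipers.
No one was beaten by both.

0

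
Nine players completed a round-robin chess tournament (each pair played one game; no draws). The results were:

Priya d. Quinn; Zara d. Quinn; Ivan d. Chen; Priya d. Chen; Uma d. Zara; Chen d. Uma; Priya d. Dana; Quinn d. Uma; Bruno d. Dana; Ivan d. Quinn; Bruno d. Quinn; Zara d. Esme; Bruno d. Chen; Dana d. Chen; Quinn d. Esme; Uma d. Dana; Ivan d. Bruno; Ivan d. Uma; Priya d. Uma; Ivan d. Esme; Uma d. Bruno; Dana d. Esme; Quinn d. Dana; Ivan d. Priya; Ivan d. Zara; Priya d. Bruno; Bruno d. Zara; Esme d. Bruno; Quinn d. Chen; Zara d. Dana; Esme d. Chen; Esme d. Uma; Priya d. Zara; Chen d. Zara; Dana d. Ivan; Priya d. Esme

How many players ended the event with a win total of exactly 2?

1

Win totals: Chen 2, Dana 3, Bruno 4, Priya 7, Esme 3, Zara 3, Uma 3, Ivan 7, Quinn 4.
Exactly 2: Chen — 1 player.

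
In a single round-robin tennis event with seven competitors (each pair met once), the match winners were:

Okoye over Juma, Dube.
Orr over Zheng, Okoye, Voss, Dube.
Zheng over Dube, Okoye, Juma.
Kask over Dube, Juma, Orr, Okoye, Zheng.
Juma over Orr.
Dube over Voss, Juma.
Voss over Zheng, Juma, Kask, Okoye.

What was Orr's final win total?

Orr's results: beat Okoye, Voss, Dube, Zheng; lost to Kask, Juma.
That is 4 wins.

4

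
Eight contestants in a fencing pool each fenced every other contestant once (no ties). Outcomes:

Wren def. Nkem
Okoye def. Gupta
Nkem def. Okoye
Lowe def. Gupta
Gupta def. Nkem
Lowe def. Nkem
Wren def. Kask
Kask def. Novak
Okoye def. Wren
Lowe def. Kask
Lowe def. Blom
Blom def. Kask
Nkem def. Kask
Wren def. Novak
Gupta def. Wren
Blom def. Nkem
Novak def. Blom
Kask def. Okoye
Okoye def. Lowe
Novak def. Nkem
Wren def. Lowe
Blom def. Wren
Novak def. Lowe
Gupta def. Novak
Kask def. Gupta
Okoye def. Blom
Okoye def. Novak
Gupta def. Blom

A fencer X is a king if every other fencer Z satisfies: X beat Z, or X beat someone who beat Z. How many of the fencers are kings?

8

Nkem reaches everyone (king).
Okoye reaches everyone (king).
Novak reaches everyone (king).
Blom reaches everyone (king).
Wren reaches everyone (king).
Kask reaches everyone (king).
Gupta reaches everyone (king).
Lowe reaches everyone (king).
Kings: Nkem, Okoye, Novak, Blom, Wren, Kask, Gupta, Lowe — 8.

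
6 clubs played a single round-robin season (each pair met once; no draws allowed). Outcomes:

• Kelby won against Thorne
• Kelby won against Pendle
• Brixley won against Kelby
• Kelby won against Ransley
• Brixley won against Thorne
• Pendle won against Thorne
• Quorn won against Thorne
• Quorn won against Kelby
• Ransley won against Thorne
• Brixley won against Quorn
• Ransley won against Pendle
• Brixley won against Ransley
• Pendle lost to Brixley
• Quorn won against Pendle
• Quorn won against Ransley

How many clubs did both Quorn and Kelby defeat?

3

Quorn beat: Ransley, Pendle, Kelby, Thorne.
Kelby beat: Ransley, Pendle, Thorne.
Both beat: Ransley, Pendle, Thorne — 3.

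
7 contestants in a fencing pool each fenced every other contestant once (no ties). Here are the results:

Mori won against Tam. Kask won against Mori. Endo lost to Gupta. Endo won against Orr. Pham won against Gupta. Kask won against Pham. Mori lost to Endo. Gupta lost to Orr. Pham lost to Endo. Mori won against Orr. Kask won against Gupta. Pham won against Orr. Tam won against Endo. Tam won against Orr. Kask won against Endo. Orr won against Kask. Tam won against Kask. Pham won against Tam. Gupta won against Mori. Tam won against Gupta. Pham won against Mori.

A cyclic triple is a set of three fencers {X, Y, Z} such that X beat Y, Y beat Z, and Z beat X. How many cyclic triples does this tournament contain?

11

Win totals: Tam 4, Pham 4, Kask 4, Gupta 2, Orr 2, Endo 3, Mori 2.
A fencer with w wins dominates both others in C(w,2) triples; summing gives 6 + 6 + 6 + 1 + 1 + 3 + 1 = 24 transitive triples.
Total triples C(7,3) = 35, so cyclic triples = 35 − 24 = 11.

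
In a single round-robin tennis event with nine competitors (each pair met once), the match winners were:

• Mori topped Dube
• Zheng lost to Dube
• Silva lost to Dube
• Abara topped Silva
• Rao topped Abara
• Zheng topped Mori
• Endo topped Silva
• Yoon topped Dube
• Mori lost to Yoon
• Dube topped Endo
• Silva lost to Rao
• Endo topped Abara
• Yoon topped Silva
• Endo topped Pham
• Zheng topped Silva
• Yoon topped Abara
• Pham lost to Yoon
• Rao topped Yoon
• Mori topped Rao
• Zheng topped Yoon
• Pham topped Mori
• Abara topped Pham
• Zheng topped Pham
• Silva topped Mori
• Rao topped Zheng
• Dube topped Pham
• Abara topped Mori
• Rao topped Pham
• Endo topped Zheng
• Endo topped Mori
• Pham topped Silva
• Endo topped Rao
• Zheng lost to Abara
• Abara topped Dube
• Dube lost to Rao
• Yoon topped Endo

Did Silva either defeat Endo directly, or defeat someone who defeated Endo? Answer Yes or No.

No

Silva did not beat Endo directly.
Silva beat Mori, but each of them lost to Endo. No two-step path.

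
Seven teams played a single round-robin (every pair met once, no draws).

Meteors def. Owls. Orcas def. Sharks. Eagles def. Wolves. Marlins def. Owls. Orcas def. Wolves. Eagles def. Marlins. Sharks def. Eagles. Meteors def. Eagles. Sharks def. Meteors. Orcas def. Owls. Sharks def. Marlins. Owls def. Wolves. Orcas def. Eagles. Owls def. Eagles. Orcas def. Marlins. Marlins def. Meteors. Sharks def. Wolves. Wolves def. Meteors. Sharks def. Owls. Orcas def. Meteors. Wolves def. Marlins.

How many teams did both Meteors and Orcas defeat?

Meteors beat: Eagles, Owls.
Orcas beat: Wolves, Eagles, Owls, Meteors, Marlins, Sharks.
Both beat: Eagles, Owls — 2.

2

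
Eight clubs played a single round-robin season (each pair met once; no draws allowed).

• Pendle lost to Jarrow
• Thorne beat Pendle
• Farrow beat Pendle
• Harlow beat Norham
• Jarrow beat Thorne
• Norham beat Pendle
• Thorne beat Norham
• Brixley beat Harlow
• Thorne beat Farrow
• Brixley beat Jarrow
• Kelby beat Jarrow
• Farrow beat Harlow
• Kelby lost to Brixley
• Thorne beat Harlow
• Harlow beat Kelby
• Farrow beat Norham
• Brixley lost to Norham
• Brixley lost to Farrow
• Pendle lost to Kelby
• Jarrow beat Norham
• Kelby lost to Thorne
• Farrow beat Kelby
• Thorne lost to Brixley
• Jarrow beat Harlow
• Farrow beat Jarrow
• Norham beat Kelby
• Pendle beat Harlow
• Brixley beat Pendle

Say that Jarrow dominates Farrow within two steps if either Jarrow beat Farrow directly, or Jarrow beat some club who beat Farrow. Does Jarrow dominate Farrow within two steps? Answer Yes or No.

Jarrow did not beat Farrow directly.
Jarrow beat Norham, Harlow, Pendle, Thorne. Of those, Thorne beat Farrow.

Yes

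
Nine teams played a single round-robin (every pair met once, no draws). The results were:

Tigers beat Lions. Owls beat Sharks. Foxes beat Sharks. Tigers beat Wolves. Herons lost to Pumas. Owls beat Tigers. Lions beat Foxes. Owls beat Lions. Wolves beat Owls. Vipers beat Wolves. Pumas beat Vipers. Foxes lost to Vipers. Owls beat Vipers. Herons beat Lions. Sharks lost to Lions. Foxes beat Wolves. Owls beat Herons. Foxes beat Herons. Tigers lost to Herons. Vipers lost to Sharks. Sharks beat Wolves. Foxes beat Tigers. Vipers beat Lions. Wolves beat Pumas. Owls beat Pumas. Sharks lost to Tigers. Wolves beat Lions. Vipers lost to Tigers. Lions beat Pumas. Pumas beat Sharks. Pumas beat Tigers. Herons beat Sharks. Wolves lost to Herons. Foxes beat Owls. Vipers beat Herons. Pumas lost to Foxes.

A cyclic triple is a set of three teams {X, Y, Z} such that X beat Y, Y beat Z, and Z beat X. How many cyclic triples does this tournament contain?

Win totals: Wolves 3, Sharks 2, Vipers 4, Foxes 6, Tigers 4, Owls 6, Lions 3, Pumas 4, Herons 4.
A team with w wins dominates both others in C(w,2) triples; summing gives 3 + 1 + 6 + 15 + 6 + 15 + 3 + 6 + 6 = 61 transitive triples.
Total triples C(9,3) = 84, so cyclic triples = 84 − 61 = 23.

23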